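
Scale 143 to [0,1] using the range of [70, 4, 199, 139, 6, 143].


min=4, max=199
(143-4)/(199-4) = 139/195 = 0.7128

0.7128


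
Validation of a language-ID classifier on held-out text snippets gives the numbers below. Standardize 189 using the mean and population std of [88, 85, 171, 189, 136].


μ = 133.8, σ = 42.2251
z = (189 - 133.8)/42.2251 = 1.3073

1.3073


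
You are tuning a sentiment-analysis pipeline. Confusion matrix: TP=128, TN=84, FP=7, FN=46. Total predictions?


Total = TP + TN + FP + FN
= 128 + 84 + 7 + 46
= 265
(Predicted positive: 135, predicted negative: 130)

265


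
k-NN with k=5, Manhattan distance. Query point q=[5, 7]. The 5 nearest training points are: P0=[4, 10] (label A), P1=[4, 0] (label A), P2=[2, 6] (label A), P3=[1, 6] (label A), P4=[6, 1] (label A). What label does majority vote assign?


d(q,P0) = 4  (label A)
d(q,P1) = 8  (label A)
d(q,P2) = 4  (label A)
d(q,P3) = 5  (label A)
d(q,P4) = 7  (label A)
Votes: A=5, B=0
Majority → A

A


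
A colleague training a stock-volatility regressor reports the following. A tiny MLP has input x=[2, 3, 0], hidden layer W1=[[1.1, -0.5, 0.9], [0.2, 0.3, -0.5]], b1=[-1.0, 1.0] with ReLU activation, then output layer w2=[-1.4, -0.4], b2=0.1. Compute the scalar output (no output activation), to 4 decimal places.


z1[0] = (1.1)·(2) + (-0.5)·(3) + (0.9)·(0) - 1.0 = -0.3
z1[1] = (0.2)·(2) + (0.3)·(3) + (-0.5)·(0) + 1.0 = 2.3
h = ReLU(z1) = [0.0, 2.3]
output = (-1.4)·(0.0) + (-0.4)·(2.3) + 0.1 = -0.82

-0.82


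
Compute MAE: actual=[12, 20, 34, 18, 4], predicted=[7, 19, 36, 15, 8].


Absolute errors: |12-7|=5, |20-19|=1, |34-36|=2, |18-15|=3, |4-8|=4
Sum = 15
MAE = 15/5 = 3

3


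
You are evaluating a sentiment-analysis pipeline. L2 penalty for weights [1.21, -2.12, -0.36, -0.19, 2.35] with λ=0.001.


‖w‖₂² = (1.21)² + (-2.12)² + (-0.36)² + (-0.19)² + (2.35)²
     = 1.4641 + 4.4944 + 0.1296 + 0.0361 + 5.5225
     = 11.6467
λ·‖w‖₂² = 0.001·11.6467 = 0.011647

0.011647


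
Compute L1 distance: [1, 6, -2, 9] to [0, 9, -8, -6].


d = |1-0| + |6-9| + |-2+ 8| + |9+ 6|
  = 1 + 3 + 6 + 15
  = 25

25


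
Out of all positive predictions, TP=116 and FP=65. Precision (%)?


Precision = TP/(TP+FP)
= 116/(116+65)
= 116/181 = 64.09%

64.09%


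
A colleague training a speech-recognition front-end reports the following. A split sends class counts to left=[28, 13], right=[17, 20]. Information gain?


Parent = [45, 33], H_parent = 0.9829
H_left = 0.9012 (n=41), H_right = 0.9953 (n=37)
H_children = (41/78)·0.9012 + (37/78)·0.9953 = 0.9458
IG = 0.9829 - 0.9458 = 0.0371

0.0371


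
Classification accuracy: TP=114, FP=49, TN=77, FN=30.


Accuracy = (TP+TN)/(TP+TN+FP+FN)
= (114+77)/(270)
= 191/270 = 70.74%

70.74%


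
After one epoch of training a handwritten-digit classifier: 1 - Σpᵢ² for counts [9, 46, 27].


Probabilities: [9/82, 46/82, 27/82] ≈ [0.1098, 0.561, 0.3293]
Σpᵢ² = (81 + 2116 + 729)/82² = 2926/6724
Gini = 1 - Σpᵢ² = 1 - 2926/6724 = 0.5648

0.5648


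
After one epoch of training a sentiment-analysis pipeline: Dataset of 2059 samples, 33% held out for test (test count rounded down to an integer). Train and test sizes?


Test = ⌊2059·33/100⌋ = 679
Train = 2059 - 679 = 1380

Train: 1380, Test: 679


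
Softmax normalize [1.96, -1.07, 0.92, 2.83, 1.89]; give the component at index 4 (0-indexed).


Exponentials: e^1.96=7.0993, e^-1.07=0.343, e^0.92=2.5093, e^2.83=16.9455, e^1.89=6.6194
Sum = 33.5165
Softmax = [0.2118, 0.0102, 0.0749, 0.5056, 0.1975]
p[4] = 6.6194/33.5165 = 0.1975

0.1975


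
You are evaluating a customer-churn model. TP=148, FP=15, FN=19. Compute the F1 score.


Precision = 148/163 = 0.908
Recall = 148/167 = 0.8862
F1 = 2·P·R/(P+R) = 2·TP/(2·TP+FP+FN) = 296/(296+15+19) = 296/330 = 0.897

0.897


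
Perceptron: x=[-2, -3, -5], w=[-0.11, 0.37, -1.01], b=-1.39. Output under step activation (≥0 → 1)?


z = (-2)·(-0.11) + (-3)·(0.37) + (-5)·(-1.01) - 1.39
  = 2.77
step(z) = 1 (z≥0)

1


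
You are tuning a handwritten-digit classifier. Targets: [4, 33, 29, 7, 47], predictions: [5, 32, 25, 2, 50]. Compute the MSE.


Squared errors: (4-5)²=1, (33-32)²=1, (29-25)²=16, (7-2)²=25, (47-50)²=9
Sum = 52
MSE = 52/5 = 52/5

52/5


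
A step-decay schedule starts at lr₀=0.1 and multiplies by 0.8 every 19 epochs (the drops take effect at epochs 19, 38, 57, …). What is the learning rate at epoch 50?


n_drops = ⌊50/19⌋ = 2
lr = 0.1·0.8^2 = 0.1·0.64 = 0.064

0.064


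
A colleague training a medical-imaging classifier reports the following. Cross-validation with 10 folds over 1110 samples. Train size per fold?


Fold size = 1110/10 = 111
Training per fold = 1110 - 111 = 999

999


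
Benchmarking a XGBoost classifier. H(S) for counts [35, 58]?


Probabilities: [35/93, 58/93] ≈ [0.3763, 0.6237]
H = -((35/93)·log₂(35/93) + (58/93)·log₂(58/93))
  = 0.9554 bits

0.9554 bits


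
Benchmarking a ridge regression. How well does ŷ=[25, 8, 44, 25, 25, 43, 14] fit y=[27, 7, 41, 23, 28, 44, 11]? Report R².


ȳ = 25.8571
SS_res = Σ(y-ŷ)² = 37
SS_tot = Σ(y-ȳ)² = 1148.86
R² = 1 - SS_res/SS_tot = 1 - 0.0322 = 0.9678

0.9678


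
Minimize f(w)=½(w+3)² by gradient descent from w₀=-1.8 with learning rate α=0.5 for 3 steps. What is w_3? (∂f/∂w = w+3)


step 1: grad = -1.8+3 = 1.2; w = -1.8 - 0.5·(1.2) = -2.4
step 2: grad = -2.4+3 = 0.6; w = -2.4 - 0.5·(0.6) = -2.7
step 3: grad = -2.7+3 = 0.3; w = -2.7 - 0.5·(0.3) = -2.85

-2.85


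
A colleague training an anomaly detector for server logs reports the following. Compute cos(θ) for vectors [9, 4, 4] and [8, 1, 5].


A·B = 9·8 + 4·1 + 4·5 = 96
‖A‖ = √113 = 10.6301, ‖B‖ = √90 = 9.4868
cos = 96/(√113·√90) = 96/√10170 = 0.9519

0.9519


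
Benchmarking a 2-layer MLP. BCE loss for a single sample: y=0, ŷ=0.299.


BCE = -[y·ln(p) + (1-y)·ln(1-p)]
= -0 - 1·ln(1-0.299)
= -ln(0.701) = 0.3552

0.3552


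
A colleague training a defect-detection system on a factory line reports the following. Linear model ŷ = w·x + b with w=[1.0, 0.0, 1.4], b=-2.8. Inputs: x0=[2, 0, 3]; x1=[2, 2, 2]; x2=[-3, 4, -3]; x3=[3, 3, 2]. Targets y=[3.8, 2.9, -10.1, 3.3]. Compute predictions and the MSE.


ŷ0 = (1.0)·(2) + (0.0)·(0) + (1.4)·(3) - 2.8 = 3.4
ŷ1 = (1.0)·(2) + (0.0)·(2) + (1.4)·(2) - 2.8 = 2.0
ŷ2 = (1.0)·(-3) + (0.0)·(4) + (1.4)·(-3) - 2.8 = -10.0
ŷ3 = (1.0)·(3) + (0.0)·(3) + (1.4)·(2) - 2.8 = 3.0
errors² = [0.16, 0.81, 0.01, 0.09]
MSE = 1.0700/4 = 0.2675

0.2675


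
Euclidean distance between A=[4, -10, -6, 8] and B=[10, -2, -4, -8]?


d = √((4-10)² + (-10+ 2)² + (-6+ 4)² + (8+ 8)²)
  = √(36 + 64 + 4 + 256)
  = √360 = 18.9737

18.9737


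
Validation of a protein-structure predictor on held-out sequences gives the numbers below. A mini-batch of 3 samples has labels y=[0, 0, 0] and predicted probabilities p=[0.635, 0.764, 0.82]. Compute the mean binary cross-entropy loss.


L[0] = -ln(1-0.635) = -ln(0.365) = 1.0079
L[1] = -ln(1-0.764) = -ln(0.236) = 1.4439
L[2] = -ln(1-0.82) = -ln(0.18) = 1.7148
mean = (1.0079 + 1.4439 + 1.7148)/3 = 1.3889

1.3889


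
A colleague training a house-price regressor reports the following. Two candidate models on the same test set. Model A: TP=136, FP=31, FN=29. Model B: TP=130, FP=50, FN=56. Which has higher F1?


Model A: P=136/167=0.8144, R=136/165=0.8242, F1=2PR/(P+R)=2TP/(2TP+FP+FN)=272/332=0.8193
Model B: P=130/180=0.7222, R=130/186=0.6989, F1=2PR/(P+R)=2TP/(2TP+FP+FN)=260/366=0.7104
0.8193 > 0.7104 → Model A

Model A


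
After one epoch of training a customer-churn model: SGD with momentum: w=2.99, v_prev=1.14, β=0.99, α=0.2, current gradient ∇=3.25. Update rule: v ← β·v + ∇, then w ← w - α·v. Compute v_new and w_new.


v_new = 0.99·1.14 + 3.25 = 1.1286 + 3.25 = 4.3786
w_new = 2.99 - 0.2·4.3786 = 2.99 - 0.87572 = 2.11428

v_new=4.3786, w_new=2.11428


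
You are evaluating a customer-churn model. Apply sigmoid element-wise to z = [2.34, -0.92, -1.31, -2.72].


σ(2.34) = 1/(1+e^-2.34) = 0.9121
σ(-0.92) = 1/(1+e^0.92) = 0.285
σ(-1.31) = 1/(1+e^1.31) = 0.2125
σ(-2.72) = 1/(1+e^2.72) = 0.0618
result = [0.9121, 0.285, 0.2125, 0.0618]

[0.9121, 0.285, 0.2125, 0.0618]


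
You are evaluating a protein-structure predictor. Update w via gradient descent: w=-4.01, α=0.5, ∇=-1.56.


w_new = w - α·∇
= -4.01 - 0.5·-1.56
= -4.01 + 0.78
= -3.23

-3.23


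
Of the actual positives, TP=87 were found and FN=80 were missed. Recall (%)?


Recall = TP/(TP+FN)
= 87/(87+80)
= 87/167 = 52.1%

52.1%


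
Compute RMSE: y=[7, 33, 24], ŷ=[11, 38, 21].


MSE = 50/3 = 16.6667
RMSE = √(50/3) = 4.0825

4.0825


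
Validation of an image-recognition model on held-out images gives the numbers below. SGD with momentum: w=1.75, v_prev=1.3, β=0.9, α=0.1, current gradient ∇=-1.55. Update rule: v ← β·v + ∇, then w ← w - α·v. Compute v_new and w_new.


v_new = 0.9·1.3 - 1.55 = 1.17 - 1.55 = -0.38
w_new = 1.75 - 0.1·-0.38 = 1.75 + 0.038 = 1.788

v_new=-0.38, w_new=1.788


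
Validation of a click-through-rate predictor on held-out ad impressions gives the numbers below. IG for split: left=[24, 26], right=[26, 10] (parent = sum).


Parent = [50, 36], H_parent = 0.9808
H_left = 0.9988 (n=50), H_right = 0.8524 (n=36)
H_children = (50/86)·0.9988 + (36/86)·0.8524 = 0.9375
IG = 0.9808 - 0.9375 = 0.0433

0.0433


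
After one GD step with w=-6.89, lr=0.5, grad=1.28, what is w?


w_new = w - α·∇
= -6.89 - 0.5·1.28
= -6.89 - 0.64
= -7.53

-7.53


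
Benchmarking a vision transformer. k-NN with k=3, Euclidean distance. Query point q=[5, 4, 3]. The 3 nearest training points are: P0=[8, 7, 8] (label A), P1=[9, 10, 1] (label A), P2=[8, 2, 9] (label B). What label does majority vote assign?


d(q,P0) = 6.5574  (label A)
d(q,P1) = 7.4833  (label A)
d(q,P2) = 7.0  (label B)
Votes: A=2, B=1
Majority → A

A


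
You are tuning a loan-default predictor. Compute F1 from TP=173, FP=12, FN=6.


Precision = 173/185 = 0.9351
Recall = 173/179 = 0.9665
F1 = 2·P·R/(P+R) = 2·TP/(2·TP+FP+FN) = 346/(346+12+6) = 346/364 = 0.9505

0.9505


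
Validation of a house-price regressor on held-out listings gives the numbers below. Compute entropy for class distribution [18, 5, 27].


Probabilities: [18/50, 5/50, 27/50] ≈ [0.36, 0.1, 0.54]
H = -((18/50)·log₂(18/50) + (5/50)·log₂(5/50) + (27/50)·log₂(27/50))
  = 1.3429 bits

1.3429 bits


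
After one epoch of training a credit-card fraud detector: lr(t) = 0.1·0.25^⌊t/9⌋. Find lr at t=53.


n_drops = ⌊53/9⌋ = 5
lr = 0.1·0.25^5 = 0.1·0.0009765625 = 0.00009765625

0.00009765625


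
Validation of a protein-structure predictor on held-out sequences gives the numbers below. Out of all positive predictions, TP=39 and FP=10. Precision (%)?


Precision = TP/(TP+FP)
= 39/(39+10)
= 39/49 = 79.59%

79.59%


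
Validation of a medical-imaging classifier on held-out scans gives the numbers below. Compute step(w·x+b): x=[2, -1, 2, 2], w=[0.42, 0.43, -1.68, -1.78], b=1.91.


z = (2)·(0.42) + (-1)·(0.43) + (2)·(-1.68) + (2)·(-1.78) + 1.91
  = -4.6
step(z) = 0 (z<0)

0


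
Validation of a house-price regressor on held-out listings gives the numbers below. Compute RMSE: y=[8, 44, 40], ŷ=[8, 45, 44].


MSE = 17/3 = 5.6667
RMSE = √(17/3) = 2.3805

2.3805


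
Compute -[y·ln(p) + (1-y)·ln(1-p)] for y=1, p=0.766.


BCE = -[y·ln(p) + (1-y)·ln(1-p)]
= -1·ln(0.766) - 0
= -ln(0.766) = 0.2666

0.2666


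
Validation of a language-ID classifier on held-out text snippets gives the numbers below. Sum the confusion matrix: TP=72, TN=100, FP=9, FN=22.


Total = TP + TN + FP + FN
= 72 + 100 + 9 + 22
= 203
(Predicted positive: 81, predicted negative: 122)

203


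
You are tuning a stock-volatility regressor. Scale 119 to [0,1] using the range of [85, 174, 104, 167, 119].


min=85, max=174
(119-85)/(174-85) = 34/89 = 0.382

0.382


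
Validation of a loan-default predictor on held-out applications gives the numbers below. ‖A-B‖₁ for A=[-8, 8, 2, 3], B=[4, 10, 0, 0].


d = |-8-4| + |8-10| + |2-0| + |3-0|
  = 12 + 2 + 2 + 3
  = 19

19


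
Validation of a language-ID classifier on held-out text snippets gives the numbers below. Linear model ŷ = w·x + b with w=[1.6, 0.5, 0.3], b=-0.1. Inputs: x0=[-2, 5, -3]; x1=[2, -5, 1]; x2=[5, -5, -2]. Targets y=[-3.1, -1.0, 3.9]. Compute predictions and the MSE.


ŷ0 = (1.6)·(-2) + (0.5)·(5) + (0.3)·(-3) - 0.1 = -1.7
ŷ1 = (1.6)·(2) + (0.5)·(-5) + (0.3)·(1) - 0.1 = 0.9
ŷ2 = (1.6)·(5) + (0.5)·(-5) + (0.3)·(-2) - 0.1 = 4.8
errors² = [1.96, 3.61, 0.81]
MSE = 6.3800/3 = 2.1267

2.1267


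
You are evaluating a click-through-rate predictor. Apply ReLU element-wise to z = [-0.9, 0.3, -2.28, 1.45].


ReLU(-0.9) = max(0, -0.9) = 0.0
ReLU(0.3) = max(0, 0.3) = 0.3
ReLU(-2.28) = max(0, -2.28) = 0.0
ReLU(1.45) = max(0, 1.45) = 1.45
result = [0.0, 0.3, 0.0, 1.45]

[0.0, 0.3, 0.0, 1.45]


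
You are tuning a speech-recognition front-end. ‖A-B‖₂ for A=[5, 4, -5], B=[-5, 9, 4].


d = √((5+ 5)² + (4-9)² + (-5-4)²)
  = √(100 + 25 + 81)
  = √206 = 14.3527

14.3527


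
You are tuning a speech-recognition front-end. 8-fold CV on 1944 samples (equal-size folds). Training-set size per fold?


Fold size = 1944/8 = 243
Training per fold = 1944 - 243 = 1701

1701


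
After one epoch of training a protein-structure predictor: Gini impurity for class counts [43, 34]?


Probabilities: [43/77, 34/77] ≈ [0.5584, 0.4416]
Σpᵢ² = (1849 + 1156)/77² = 3005/5929
Gini = 1 - Σpᵢ² = 1 - 3005/5929 = 0.4932

0.4932


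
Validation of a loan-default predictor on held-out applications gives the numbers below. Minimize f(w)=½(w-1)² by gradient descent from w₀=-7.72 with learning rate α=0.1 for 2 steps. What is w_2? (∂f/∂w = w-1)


step 1: grad = -7.72-1 = -8.72; w = -7.72 - 0.1·(-8.72) = -6.848
step 2: grad = -6.848-1 = -7.848; w = -6.848 - 0.1·(-7.848) = -6.0632

-6.0632


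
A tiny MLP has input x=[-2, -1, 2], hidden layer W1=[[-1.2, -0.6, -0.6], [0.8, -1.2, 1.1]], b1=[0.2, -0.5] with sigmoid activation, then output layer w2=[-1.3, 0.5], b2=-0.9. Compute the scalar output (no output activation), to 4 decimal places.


z1[0] = (-1.2)·(-2) + (-0.6)·(-1) + (-0.6)·(2) + 0.2 = 2.0
z1[1] = (0.8)·(-2) + (-1.2)·(-1) + (1.1)·(2) - 0.5 = 1.3
h = sigmoid(z1) = [0.8808, 0.7858]
output = (-1.3)·(0.8808) + (0.5)·(0.7858) - 0.9 = -1.6521

-1.6521


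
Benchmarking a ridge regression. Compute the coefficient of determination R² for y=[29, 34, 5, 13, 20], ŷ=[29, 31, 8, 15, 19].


ȳ = 20.2
SS_res = Σ(y-ŷ)² = 23
SS_tot = Σ(y-ȳ)² = 550.8
R² = 1 - SS_res/SS_tot = 1 - 0.0418 = 0.9582

0.9582


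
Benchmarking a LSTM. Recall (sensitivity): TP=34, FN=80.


Recall = TP/(TP+FN)
= 34/(34+80)
= 34/114 = 29.82%

29.82%


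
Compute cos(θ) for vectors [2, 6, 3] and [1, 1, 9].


A·B = 2·1 + 6·1 + 3·9 = 35
‖A‖ = √49 = 7, ‖B‖ = √83 = 9.1104
cos = 35/(√49·√83) = 35/√4067 = 0.5488

0.5488


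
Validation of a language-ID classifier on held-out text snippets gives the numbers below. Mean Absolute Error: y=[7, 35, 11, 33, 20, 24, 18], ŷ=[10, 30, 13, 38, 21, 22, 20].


Absolute errors: |7-10|=3, |35-30|=5, |11-13|=2, |33-38|=5, |20-21|=1, |24-22|=2, |18-20|=2
Sum = 20
MAE = 20/7 = 20/7

20/7


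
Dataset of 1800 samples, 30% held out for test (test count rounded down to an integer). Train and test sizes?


Test = ⌊1800·30/100⌋ = 540
Train = 1800 - 540 = 1260

Train: 1260, Test: 540


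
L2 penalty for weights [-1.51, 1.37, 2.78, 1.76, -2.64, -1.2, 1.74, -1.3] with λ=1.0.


‖w‖₂² = (-1.51)² + (1.37)² + (2.78)² + (1.76)² + (-2.64)² + (-1.2)² + (1.74)² + (-1.3)²
     = 2.2801 + 1.8769 + 7.7284 + 3.0976 + 6.9696 + 1.44 + 3.0276 + 1.69
     = 28.1102
λ·‖w‖₂² = 1.0·28.1102 = 28.1102

28.1102


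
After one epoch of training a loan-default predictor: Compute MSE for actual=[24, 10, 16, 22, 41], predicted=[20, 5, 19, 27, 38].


Squared errors: (24-20)²=16, (10-5)²=25, (16-19)²=9, (22-27)²=25, (41-38)²=9
Sum = 84
MSE = 84/5 = 84/5

84/5


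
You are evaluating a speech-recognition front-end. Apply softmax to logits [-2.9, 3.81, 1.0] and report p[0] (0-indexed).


Exponentials: e^-2.9=0.055, e^3.81=45.1504, e^1.0=2.7183
Sum = 47.9237
Softmax = [0.0011, 0.9421, 0.0567]
p[0] = 0.055/47.9237 = 0.0011

0.0011


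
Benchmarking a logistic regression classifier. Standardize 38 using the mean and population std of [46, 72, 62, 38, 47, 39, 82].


μ = 55.1429, σ = 15.8423
z = (38 - 55.1429)/15.8423 = -1.0821

-1.0821


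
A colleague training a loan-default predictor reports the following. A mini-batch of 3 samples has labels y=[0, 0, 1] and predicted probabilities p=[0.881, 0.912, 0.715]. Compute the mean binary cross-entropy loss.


L[0] = -ln(1-0.881) = -ln(0.119) = 2.1286
L[1] = -ln(1-0.912) = -ln(0.088) = 2.4304
L[2] = -ln(0.715) = 0.3355
mean = (2.1286 + 2.4304 + 0.3355)/3 = 1.6315

1.6315


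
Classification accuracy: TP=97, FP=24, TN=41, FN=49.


Accuracy = (TP+TN)/(TP+TN+FP+FN)
= (97+41)/(211)
= 138/211 = 65.4%

65.4%


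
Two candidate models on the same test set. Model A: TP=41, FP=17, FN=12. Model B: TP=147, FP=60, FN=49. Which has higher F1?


Model A: P=41/58=0.7069, R=41/53=0.7736, F1=2PR/(P+R)=2TP/(2TP+FP+FN)=82/111=0.7387
Model B: P=147/207=0.7101, R=147/196=0.75, F1=2PR/(P+R)=2TP/(2TP+FP+FN)=294/403=0.7295
0.7387 > 0.7295 → Model A

Model A


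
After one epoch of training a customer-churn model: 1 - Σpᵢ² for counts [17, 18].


Probabilities: [17/35, 18/35] ≈ [0.4857, 0.5143]
Σpᵢ² = (289 + 324)/35² = 613/1225
Gini = 1 - Σpᵢ² = 1 - 613/1225 = 0.4996

0.4996


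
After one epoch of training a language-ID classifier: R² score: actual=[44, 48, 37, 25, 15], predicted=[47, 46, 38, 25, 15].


ȳ = 33.8
SS_res = Σ(y-ŷ)² = 14
SS_tot = Σ(y-ȳ)² = 746.8
R² = 1 - SS_res/SS_tot = 1 - 0.0187 = 0.9813

0.9813


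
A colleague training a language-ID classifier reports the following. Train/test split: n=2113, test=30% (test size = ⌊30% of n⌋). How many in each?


Test = ⌊2113·30/100⌋ = 633
Train = 2113 - 633 = 1480

Train: 1480, Test: 633


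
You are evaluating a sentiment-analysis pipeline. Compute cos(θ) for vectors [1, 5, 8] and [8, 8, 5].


A·B = 1·8 + 5·8 + 8·5 = 88
‖A‖ = √90 = 9.4868, ‖B‖ = √153 = 12.3693
cos = 88/(√90·√153) = 88/√13770 = 0.7499

0.7499


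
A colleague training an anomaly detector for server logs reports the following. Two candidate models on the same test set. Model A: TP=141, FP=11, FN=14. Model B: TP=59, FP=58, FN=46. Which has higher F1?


Model A: P=141/152=0.9276, R=141/155=0.9097, F1=2PR/(P+R)=2TP/(2TP+FP+FN)=282/307=0.9186
Model B: P=59/117=0.5043, R=59/105=0.5619, F1=2PR/(P+R)=2TP/(2TP+FP+FN)=118/222=0.5315
0.9186 > 0.5315 → Model A

Model A


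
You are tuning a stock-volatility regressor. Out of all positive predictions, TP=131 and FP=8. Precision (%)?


Precision = TP/(TP+FP)
= 131/(131+8)
= 131/139 = 94.24%

94.24%


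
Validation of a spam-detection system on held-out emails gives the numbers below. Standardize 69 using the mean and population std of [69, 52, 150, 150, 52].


μ = 94.6, σ = 45.6579
z = (69 - 94.6)/45.6579 = -0.5607

-0.5607


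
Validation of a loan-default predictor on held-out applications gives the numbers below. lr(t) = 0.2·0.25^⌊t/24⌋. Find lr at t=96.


n_drops = ⌊96/24⌋ = 4
lr = 0.2·0.25^4 = 0.2·0.00390625 = 0.00078125

0.00078125


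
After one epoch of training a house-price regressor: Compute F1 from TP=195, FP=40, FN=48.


Precision = 195/235 = 0.8298
Recall = 195/243 = 0.8025
F1 = 2·P·R/(P+R) = 2·TP/(2·TP+FP+FN) = 390/(390+40+48) = 390/478 = 0.8159

0.8159


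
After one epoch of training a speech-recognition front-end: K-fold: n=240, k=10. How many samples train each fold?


Fold size = 240/10 = 24
Training per fold = 240 - 24 = 216

216


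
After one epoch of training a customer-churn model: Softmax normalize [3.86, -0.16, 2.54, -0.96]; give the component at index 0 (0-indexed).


Exponentials: e^3.86=47.4654, e^-0.16=0.8521, e^2.54=12.6797, e^-0.96=0.3829
Sum = 61.3801
Softmax = [0.7733, 0.0139, 0.2066, 0.0062]
p[0] = 47.4654/61.3801 = 0.7733

0.7733


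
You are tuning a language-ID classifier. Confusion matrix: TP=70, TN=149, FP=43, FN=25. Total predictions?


Total = TP + TN + FP + FN
= 70 + 149 + 43 + 25
= 287
(Predicted positive: 113, predicted negative: 174)

287


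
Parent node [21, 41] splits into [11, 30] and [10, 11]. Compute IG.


Parent = [21, 41], H_parent = 0.9236
H_left = 0.839 (n=41), H_right = 0.9984 (n=21)
H_children = (41/62)·0.839 + (21/62)·0.9984 = 0.893
IG = 0.9236 - 0.893 = 0.0306

0.0306


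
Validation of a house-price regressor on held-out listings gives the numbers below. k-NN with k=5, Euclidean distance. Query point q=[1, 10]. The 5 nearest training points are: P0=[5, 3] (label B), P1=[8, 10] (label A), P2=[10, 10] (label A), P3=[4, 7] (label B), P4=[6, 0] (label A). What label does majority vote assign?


d(q,P0) = 8.0623  (label B)
d(q,P1) = 7.0  (label A)
d(q,P2) = 9.0  (label A)
d(q,P3) = 4.2426  (label B)
d(q,P4) = 11.1803  (label A)
Votes: A=3, B=2
Majority → A

A


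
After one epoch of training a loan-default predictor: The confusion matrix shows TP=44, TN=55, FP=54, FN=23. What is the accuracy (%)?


Accuracy = (TP+TN)/(TP+TN+FP+FN)
= (44+55)/(176)
= 99/176 = 56.25%

56.25%


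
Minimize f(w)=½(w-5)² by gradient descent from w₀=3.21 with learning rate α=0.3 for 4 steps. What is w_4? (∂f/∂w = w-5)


step 1: grad = 3.21-5 = -1.79; w = 3.21 - 0.3·(-1.79) = 3.747
step 2: grad = 3.747-5 = -1.253; w = 3.747 - 0.3·(-1.253) = 4.1229
step 3: grad = 4.1229-5 = -0.8771; w = 4.1229 - 0.3·(-0.8771) = 4.38603
step 4: grad = 4.38603-5 = -0.61397; w = 4.38603 - 0.3·(-0.61397) = 4.570221

4.570221


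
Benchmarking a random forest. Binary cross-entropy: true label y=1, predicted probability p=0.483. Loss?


BCE = -[y·ln(p) + (1-y)·ln(1-p)]
= -1·ln(0.483) - 0
= -ln(0.483) = 0.7277

0.7277


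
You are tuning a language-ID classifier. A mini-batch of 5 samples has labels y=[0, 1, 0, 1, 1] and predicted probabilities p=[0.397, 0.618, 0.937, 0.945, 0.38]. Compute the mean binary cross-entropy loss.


L[0] = -ln(1-0.397) = -ln(0.603) = 0.5058
L[1] = -ln(0.618) = 0.4813
L[2] = -ln(1-0.937) = -ln(0.063) = 2.7646
L[3] = -ln(0.945) = 0.0566
L[4] = -ln(0.38) = 0.9676
mean = (0.5058 + 0.4813 + 2.7646 + 0.0566 + 0.9676)/5 = 0.9552

0.9552


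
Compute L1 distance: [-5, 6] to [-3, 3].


d = |-5+ 3| + |6-3|
  = 2 + 3
  = 5

5


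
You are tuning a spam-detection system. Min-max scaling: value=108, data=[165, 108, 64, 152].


min=64, max=165
(108-64)/(165-64) = 44/101 = 0.4356

0.4356


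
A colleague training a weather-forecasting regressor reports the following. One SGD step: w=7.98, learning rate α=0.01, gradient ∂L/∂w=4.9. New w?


w_new = w - α·∇
= 7.98 - 0.01·4.9
= 7.98 - 0.049
= 7.931

7.931


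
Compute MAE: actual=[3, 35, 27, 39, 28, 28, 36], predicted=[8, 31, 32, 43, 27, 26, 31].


Absolute errors: |3-8|=5, |35-31|=4, |27-32|=5, |39-43|=4, |28-27|=1, |28-26|=2, |36-31|=5
Sum = 26
MAE = 26/7 = 26/7

26/7


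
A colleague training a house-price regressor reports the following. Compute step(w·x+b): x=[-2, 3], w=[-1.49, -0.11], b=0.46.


z = (-2)·(-1.49) + (3)·(-0.11) + 0.46
  = 3.11
step(z) = 1 (z≥0)

1


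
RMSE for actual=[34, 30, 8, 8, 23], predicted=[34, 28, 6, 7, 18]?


MSE = 34/5 = 6.8
RMSE = √(34/5) = 2.6077

2.6077


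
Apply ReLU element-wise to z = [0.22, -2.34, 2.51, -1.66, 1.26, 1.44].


ReLU(0.22) = max(0, 0.22) = 0.22
ReLU(-2.34) = max(0, -2.34) = 0.0
ReLU(2.51) = max(0, 2.51) = 2.51
ReLU(-1.66) = max(0, -1.66) = 0.0
ReLU(1.26) = max(0, 1.26) = 1.26
ReLU(1.44) = max(0, 1.44) = 1.44
result = [0.22, 0.0, 2.51, 0.0, 1.26, 1.44]

[0.22, 0.0, 2.51, 0.0, 1.26, 1.44]


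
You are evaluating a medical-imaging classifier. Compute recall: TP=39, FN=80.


Recall = TP/(TP+FN)
= 39/(39+80)
= 39/119 = 32.77%

32.77%


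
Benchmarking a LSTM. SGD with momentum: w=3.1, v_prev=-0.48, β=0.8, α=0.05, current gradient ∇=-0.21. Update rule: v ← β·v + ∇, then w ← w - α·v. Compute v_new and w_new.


v_new = 0.8·-0.48 - 0.21 = -0.384 - 0.21 = -0.594
w_new = 3.1 - 0.05·-0.594 = 3.1 + 0.0297 = 3.1297

v_new=-0.594, w_new=3.1297


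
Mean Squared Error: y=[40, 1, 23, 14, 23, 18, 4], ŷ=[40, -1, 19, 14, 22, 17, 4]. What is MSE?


Squared errors: (40-40)²=0, (1+ 1)²=4, (23-19)²=16, (14-14)²=0, (23-22)²=1, (18-17)²=1, (4-4)²=0
Sum = 22
MSE = 22/7 = 22/7

22/7


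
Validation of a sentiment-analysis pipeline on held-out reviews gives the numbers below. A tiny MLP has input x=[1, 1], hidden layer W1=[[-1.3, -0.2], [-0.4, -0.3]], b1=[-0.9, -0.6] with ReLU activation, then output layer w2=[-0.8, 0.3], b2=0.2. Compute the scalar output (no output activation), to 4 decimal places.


z1[0] = (-1.3)·(1) + (-0.2)·(1) - 0.9 = -2.4
z1[1] = (-0.4)·(1) + (-0.3)·(1) - 0.6 = -1.3
h = ReLU(z1) = [0.0, 0.0]
output = (-0.8)·(0.0) + (0.3)·(0.0) + 0.2 = 0.2

0.2


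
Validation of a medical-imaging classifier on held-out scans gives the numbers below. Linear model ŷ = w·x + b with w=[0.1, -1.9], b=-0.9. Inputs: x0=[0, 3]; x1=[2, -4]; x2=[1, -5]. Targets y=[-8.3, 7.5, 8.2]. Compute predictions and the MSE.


ŷ0 = (0.1)·(0) + (-1.9)·(3) - 0.9 = -6.6
ŷ1 = (0.1)·(2) + (-1.9)·(-4) - 0.9 = 6.9
ŷ2 = (0.1)·(1) + (-1.9)·(-5) - 0.9 = 8.7
errors² = [2.89, 0.36, 0.25]
MSE = 3.5000/3 = 1.1667

1.1667


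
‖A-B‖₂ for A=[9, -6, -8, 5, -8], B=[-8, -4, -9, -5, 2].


d = √((9+ 8)² + (-6+ 4)² + (-8+ 9)² + (5+ 5)² + (-8-2)²)
  = √(289 + 4 + 1 + 100 + 100)
  = √494 = 22.2261

22.2261


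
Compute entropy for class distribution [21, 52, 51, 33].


Probabilities: [21/157, 52/157, 51/157, 33/157] ≈ [0.1338, 0.3312, 0.3248, 0.2102]
H = -((21/157)·log₂(21/157) + (52/157)·log₂(52/157) + (51/157)·log₂(51/157) + (33/157)·log₂(33/157))
  = 1.9161 bits

1.9161 bits


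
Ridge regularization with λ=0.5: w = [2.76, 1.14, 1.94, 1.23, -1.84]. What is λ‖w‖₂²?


‖w‖₂² = (2.76)² + (1.14)² + (1.94)² + (1.23)² + (-1.84)²
     = 7.6176 + 1.2996 + 3.7636 + 1.5129 + 3.3856
     = 17.5793
λ·‖w‖₂² = 0.5·17.5793 = 8.78965

8.78965


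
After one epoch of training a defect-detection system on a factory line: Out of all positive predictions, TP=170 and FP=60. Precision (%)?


Precision = TP/(TP+FP)
= 170/(170+60)
= 170/230 = 73.91%

73.91%


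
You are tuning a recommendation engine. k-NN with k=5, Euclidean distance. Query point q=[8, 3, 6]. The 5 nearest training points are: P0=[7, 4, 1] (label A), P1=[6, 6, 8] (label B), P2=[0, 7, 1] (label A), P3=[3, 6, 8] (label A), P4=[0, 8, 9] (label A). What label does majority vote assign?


d(q,P0) = 5.1962  (label A)
d(q,P1) = 4.1231  (label B)
d(q,P2) = 10.247  (label A)
d(q,P3) = 6.1644  (label A)
d(q,P4) = 9.8995  (label A)
Votes: A=4, B=1
Majority → A

A


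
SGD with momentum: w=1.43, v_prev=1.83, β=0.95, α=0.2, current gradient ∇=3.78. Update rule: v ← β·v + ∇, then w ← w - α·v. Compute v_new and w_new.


v_new = 0.95·1.83 + 3.78 = 1.7385 + 3.78 = 5.5185
w_new = 1.43 - 0.2·5.5185 = 1.43 - 1.1037 = 0.3263

v_new=5.5185, w_new=0.3263


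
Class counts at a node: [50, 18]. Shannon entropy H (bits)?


Probabilities: [50/68, 18/68] ≈ [0.7353, 0.2647]
H = -((50/68)·log₂(50/68) + (18/68)·log₂(18/68))
  = 0.8338 bits

0.8338 bits


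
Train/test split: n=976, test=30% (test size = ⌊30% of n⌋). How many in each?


Test = ⌊976·30/100⌋ = 292
Train = 976 - 292 = 684

Train: 684, Test: 292


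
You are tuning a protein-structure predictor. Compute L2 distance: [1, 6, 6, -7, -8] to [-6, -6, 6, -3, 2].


d = √((1+ 6)² + (6+ 6)² + (6-6)² + (-7+ 3)² + (-8-2)²)
  = √(49 + 144 + 0 + 16 + 100)
  = √309 = 17.5784

17.5784


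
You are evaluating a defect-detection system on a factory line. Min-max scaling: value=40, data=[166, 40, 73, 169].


min=40, max=169
(40-40)/(169-40) = 0/129 = 0.0

0.0


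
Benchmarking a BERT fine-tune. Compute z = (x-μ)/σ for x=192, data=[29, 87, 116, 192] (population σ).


μ = 106, σ = 58.7069
z = (192 - 106)/58.7069 = 1.4649

1.4649


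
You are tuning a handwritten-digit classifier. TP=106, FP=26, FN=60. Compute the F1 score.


Precision = 106/132 = 0.803
Recall = 106/166 = 0.6386
F1 = 2·P·R/(P+R) = 2·TP/(2·TP+FP+FN) = 212/(212+26+60) = 212/298 = 0.7114

0.7114


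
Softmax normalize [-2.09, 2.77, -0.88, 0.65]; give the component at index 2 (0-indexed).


Exponentials: e^-2.09=0.1237, e^2.77=15.9586, e^-0.88=0.4148, e^0.65=1.9155
Sum = 18.4126
Softmax = [0.0067, 0.8667, 0.0225, 0.104]
p[2] = 0.4148/18.4126 = 0.0225

0.0225


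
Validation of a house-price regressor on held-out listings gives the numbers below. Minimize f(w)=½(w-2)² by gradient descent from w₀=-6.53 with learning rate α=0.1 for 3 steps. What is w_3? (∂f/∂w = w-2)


step 1: grad = -6.53-2 = -8.53; w = -6.53 - 0.1·(-8.53) = -5.677
step 2: grad = -5.677-2 = -7.677; w = -5.677 - 0.1·(-7.677) = -4.9093
step 3: grad = -4.9093-2 = -6.9093; w = -4.9093 - 0.1·(-6.9093) = -4.21837

-4.21837


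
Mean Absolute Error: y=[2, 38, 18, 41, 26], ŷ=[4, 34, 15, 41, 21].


Absolute errors: |2-4|=2, |38-34|=4, |18-15|=3, |41-41|=0, |26-21|=5
Sum = 14
MAE = 14/5 = 14/5

14/5


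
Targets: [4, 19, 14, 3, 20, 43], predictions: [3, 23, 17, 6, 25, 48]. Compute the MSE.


Squared errors: (4-3)²=1, (19-23)²=16, (14-17)²=9, (3-6)²=9, (20-25)²=25, (43-48)²=25
Sum = 85
MSE = 85/6 = 85/6

85/6


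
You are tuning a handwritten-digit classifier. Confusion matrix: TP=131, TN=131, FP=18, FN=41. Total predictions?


Total = TP + TN + FP + FN
= 131 + 131 + 18 + 41
= 321
(Predicted positive: 149, predicted negative: 172)

321


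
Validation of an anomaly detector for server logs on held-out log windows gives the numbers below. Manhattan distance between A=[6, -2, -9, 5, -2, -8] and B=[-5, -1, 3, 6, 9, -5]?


d = |6+ 5| + |-2+ 1| + |-9-3| + |5-6| + |-2-9| + |-8+ 5|
  = 11 + 1 + 12 + 1 + 11 + 3
  = 39

39


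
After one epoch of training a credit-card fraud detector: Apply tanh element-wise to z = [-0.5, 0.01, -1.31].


tanh(-0.5) = -0.4621
tanh(0.01) = 0.01
tanh(-1.31) = -0.8643
result = [-0.4621, 0.01, -0.8643]

[-0.4621, 0.01, -0.8643]


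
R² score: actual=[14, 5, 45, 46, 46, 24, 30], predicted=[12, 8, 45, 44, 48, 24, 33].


ȳ = 30
SS_res = Σ(y-ŷ)² = 30
SS_tot = Σ(y-ȳ)² = 1654
R² = 1 - SS_res/SS_tot = 1 - 0.0181 = 0.9819

0.9819


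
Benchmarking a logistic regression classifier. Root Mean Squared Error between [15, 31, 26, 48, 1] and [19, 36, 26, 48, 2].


MSE = 42/5 = 8.4
RMSE = √(42/5) = 2.8983

2.8983


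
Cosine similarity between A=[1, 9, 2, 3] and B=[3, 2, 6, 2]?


A·B = 1·3 + 9·2 + 2·6 + 3·2 = 39
‖A‖ = √95 = 9.7468, ‖B‖ = √53 = 7.2801
cos = 39/(√95·√53) = 39/√5035 = 0.5496

0.5496


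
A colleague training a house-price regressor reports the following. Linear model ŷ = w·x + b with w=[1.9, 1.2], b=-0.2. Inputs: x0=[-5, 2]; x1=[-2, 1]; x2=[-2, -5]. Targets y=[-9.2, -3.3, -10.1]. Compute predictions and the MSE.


ŷ0 = (1.9)·(-5) + (1.2)·(2) - 0.2 = -7.3
ŷ1 = (1.9)·(-2) + (1.2)·(1) - 0.2 = -2.8
ŷ2 = (1.9)·(-2) + (1.2)·(-5) - 0.2 = -10.0
errors² = [3.61, 0.25, 0.01]
MSE = 3.8700/3 = 1.29

1.29


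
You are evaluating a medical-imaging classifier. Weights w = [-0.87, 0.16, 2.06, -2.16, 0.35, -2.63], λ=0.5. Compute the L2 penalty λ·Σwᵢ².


‖w‖₂² = (-0.87)² + (0.16)² + (2.06)² + (-2.16)² + (0.35)² + (-2.63)²
     = 0.7569 + 0.0256 + 4.2436 + 4.6656 + 0.1225 + 6.9169
     = 16.7311
λ·‖w‖₂² = 0.5·16.7311 = 8.36555

8.36555


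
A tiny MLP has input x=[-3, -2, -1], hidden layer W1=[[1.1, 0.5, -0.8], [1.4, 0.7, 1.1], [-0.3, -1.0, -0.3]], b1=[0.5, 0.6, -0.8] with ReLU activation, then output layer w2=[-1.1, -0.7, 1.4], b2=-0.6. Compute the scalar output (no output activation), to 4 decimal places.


z1[0] = (1.1)·(-3) + (0.5)·(-2) + (-0.8)·(-1) + 0.5 = -3.0
z1[1] = (1.4)·(-3) + (0.7)·(-2) + (1.1)·(-1) + 0.6 = -6.1
z1[2] = (-0.3)·(-3) + (-1.0)·(-2) + (-0.3)·(-1) - 0.8 = 2.4
h = ReLU(z1) = [0.0, 0.0, 2.4]
output = (-1.1)·(0.0) + (-0.7)·(0.0) + (1.4)·(2.4) - 0.6 = 2.76

2.76


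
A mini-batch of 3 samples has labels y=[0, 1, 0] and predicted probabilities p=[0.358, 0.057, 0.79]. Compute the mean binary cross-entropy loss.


L[0] = -ln(1-0.358) = -ln(0.642) = 0.4432
L[1] = -ln(0.057) = 2.8647
L[2] = -ln(1-0.79) = -ln(0.21) = 1.5606
mean = (0.4432 + 2.8647 + 1.5606)/3 = 1.6228

1.6228


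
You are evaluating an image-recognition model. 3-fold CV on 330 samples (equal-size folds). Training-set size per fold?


Fold size = 330/3 = 110
Training per fold = 330 - 110 = 220

220


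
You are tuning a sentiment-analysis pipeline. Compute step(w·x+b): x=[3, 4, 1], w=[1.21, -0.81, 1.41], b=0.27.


z = (3)·(1.21) + (4)·(-0.81) + (1)·(1.41) + 0.27
  = 2.07
step(z) = 1 (z≥0)

1


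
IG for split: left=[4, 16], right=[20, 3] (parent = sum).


Parent = [24, 19], H_parent = 0.9902
H_left = 0.7219 (n=20), H_right = 0.5586 (n=23)
H_children = (20/43)·0.7219 + (23/43)·0.5586 = 0.6346
IG = 0.9902 - 0.6346 = 0.3556

0.3556


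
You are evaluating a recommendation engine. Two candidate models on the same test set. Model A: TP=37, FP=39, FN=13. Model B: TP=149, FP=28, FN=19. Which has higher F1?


Model A: P=37/76=0.4868, R=37/50=0.74, F1=2PR/(P+R)=2TP/(2TP+FP+FN)=74/126=0.5873
Model B: P=149/177=0.8418, R=149/168=0.8869, F1=2PR/(P+R)=2TP/(2TP+FP+FN)=298/345=0.8638
0.5873 < 0.8638 → Model B

Model B


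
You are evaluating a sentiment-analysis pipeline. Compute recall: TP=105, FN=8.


Recall = TP/(TP+FN)
= 105/(105+8)
= 105/113 = 92.92%

92.92%


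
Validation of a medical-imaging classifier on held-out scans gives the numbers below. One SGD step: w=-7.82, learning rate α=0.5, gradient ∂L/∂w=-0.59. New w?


w_new = w - α·∇
= -7.82 - 0.5·-0.59
= -7.82 + 0.295
= -7.525

-7.525


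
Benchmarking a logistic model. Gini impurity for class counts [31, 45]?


Probabilities: [31/76, 45/76] ≈ [0.4079, 0.5921]
Σpᵢ² = (961 + 2025)/76² = 2986/5776
Gini = 1 - Σpᵢ² = 1 - 2986/5776 = 0.483

0.483


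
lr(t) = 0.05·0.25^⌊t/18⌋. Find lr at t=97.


n_drops = ⌊97/18⌋ = 5
lr = 0.05·0.25^5 = 0.05·0.0009765625 = 0.000048828125

0.000048828125


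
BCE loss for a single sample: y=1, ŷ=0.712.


BCE = -[y·ln(p) + (1-y)·ln(1-p)]
= -1·ln(0.712) - 0
= -ln(0.712) = 0.3397

0.3397


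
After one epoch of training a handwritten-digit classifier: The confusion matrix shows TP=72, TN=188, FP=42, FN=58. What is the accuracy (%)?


Accuracy = (TP+TN)/(TP+TN+FP+FN)
= (72+188)/(360)
= 260/360 = 72.22%

72.22%


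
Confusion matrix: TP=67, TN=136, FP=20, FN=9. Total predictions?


Total = TP + TN + FP + FN
= 67 + 136 + 20 + 9
= 232
(Predicted positive: 87, predicted negative: 145)

232


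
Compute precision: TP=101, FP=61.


Precision = TP/(TP+FP)
= 101/(101+61)
= 101/162 = 62.35%

62.35%


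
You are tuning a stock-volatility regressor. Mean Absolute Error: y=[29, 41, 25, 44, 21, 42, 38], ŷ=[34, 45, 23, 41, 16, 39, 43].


Absolute errors: |29-34|=5, |41-45|=4, |25-23|=2, |44-41|=3, |21-16|=5, |42-39|=3, |38-43|=5
Sum = 27
MAE = 27/7 = 27/7

27/7


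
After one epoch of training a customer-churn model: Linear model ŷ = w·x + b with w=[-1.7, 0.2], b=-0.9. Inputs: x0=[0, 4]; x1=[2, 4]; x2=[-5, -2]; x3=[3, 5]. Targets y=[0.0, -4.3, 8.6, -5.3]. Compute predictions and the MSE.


ŷ0 = (-1.7)·(0) + (0.2)·(4) - 0.9 = -0.1
ŷ1 = (-1.7)·(2) + (0.2)·(4) - 0.9 = -3.5
ŷ2 = (-1.7)·(-5) + (0.2)·(-2) - 0.9 = 7.2
ŷ3 = (-1.7)·(3) + (0.2)·(5) - 0.9 = -5.0
errors² = [0.01, 0.64, 1.96, 0.09]
MSE = 2.7000/4 = 0.675

0.675


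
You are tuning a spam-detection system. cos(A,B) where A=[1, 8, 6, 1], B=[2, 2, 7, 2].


A·B = 1·2 + 8·2 + 6·7 + 1·2 = 62
‖A‖ = √102 = 10.0995, ‖B‖ = √61 = 7.8102
cos = 62/(√102·√61) = 62/√6222 = 0.786

0.786


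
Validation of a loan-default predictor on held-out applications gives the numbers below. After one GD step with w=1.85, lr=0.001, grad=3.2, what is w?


w_new = w - α·∇
= 1.85 - 0.001·3.2
= 1.85 - 0.0032
= 1.8468

1.8468


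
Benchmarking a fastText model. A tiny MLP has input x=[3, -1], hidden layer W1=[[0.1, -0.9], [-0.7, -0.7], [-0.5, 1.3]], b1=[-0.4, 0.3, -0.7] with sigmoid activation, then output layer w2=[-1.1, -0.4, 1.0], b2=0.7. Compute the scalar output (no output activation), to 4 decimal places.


z1[0] = (0.1)·(3) + (-0.9)·(-1) - 0.4 = 0.8
z1[1] = (-0.7)·(3) + (-0.7)·(-1) + 0.3 = -1.1
z1[2] = (-0.5)·(3) + (1.3)·(-1) - 0.7 = -3.5
h = sigmoid(z1) = [0.69, 0.2497, 0.0293]
output = (-1.1)·(0.69) + (-0.4)·(0.2497) + (1.0)·(0.0293) + 0.7 = -0.1296

-0.1296


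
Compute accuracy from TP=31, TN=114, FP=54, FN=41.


Accuracy = (TP+TN)/(TP+TN+FP+FN)
= (31+114)/(240)
= 145/240 = 60.42%

60.42%


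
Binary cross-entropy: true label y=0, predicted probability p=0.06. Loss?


BCE = -[y·ln(p) + (1-y)·ln(1-p)]
= -0 - 1·ln(1-0.06)
= -ln(0.94) = 0.0619

0.0619


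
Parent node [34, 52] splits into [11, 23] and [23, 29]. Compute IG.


Parent = [34, 52], H_parent = 0.9682
H_left = 0.9082 (n=34), H_right = 0.9904 (n=52)
H_children = (34/86)·0.9082 + (52/86)·0.9904 = 0.9579
IG = 0.9682 - 0.9579 = 0.0103

0.0103


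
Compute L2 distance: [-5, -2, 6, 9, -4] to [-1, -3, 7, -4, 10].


d = √((-5+ 1)² + (-2+ 3)² + (6-7)² + (9+ 4)² + (-4-10)²)
  = √(16 + 1 + 1 + 169 + 196)
  = √383 = 19.5704

19.5704


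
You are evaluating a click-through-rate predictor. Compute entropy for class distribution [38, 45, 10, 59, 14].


Probabilities: [38/166, 45/166, 10/166, 59/166, 14/166] ≈ [0.2289, 0.2711, 0.0602, 0.3554, 0.0843]
H = -((38/166)·log₂(38/166) + (45/166)·log₂(45/166) + (10/166)·log₂(10/166) + (59/166)·log₂(59/166) + (14/166)·log₂(14/166))
  = 2.0729 bits

2.0729 bits


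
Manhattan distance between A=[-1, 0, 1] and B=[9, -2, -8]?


d = |-1-9| + |0+ 2| + |1+ 8|
  = 10 + 2 + 9
  = 21

21


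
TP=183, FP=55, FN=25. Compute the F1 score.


Precision = 183/238 = 0.7689
Recall = 183/208 = 0.8798
F1 = 2·P·R/(P+R) = 2·TP/(2·TP+FP+FN) = 366/(366+55+25) = 366/446 = 0.8206

0.8206


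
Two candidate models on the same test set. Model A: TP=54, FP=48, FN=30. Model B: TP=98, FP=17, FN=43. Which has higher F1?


Model A: P=54/102=0.5294, R=54/84=0.6429, F1=2PR/(P+R)=2TP/(2TP+FP+FN)=108/186=0.5806
Model B: P=98/115=0.8522, R=98/141=0.695, F1=2PR/(P+R)=2TP/(2TP+FP+FN)=196/256=0.7656
0.5806 < 0.7656 → Model B

Model B


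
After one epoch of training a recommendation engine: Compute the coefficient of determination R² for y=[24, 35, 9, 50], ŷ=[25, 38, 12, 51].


ȳ = 29.5
SS_res = Σ(y-ŷ)² = 20
SS_tot = Σ(y-ȳ)² = 901
R² = 1 - SS_res/SS_tot = 1 - 0.0222 = 0.9778

0.9778


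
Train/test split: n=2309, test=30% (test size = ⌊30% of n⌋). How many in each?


Test = ⌊2309·30/100⌋ = 692
Train = 2309 - 692 = 1617

Train: 1617, Test: 692


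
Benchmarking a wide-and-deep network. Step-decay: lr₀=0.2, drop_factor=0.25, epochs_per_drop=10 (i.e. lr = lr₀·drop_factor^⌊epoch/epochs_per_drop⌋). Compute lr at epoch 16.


n_drops = ⌊16/10⌋ = 1
lr = 0.2·0.25^1 = 0.2·0.25 = 0.05

0.05
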